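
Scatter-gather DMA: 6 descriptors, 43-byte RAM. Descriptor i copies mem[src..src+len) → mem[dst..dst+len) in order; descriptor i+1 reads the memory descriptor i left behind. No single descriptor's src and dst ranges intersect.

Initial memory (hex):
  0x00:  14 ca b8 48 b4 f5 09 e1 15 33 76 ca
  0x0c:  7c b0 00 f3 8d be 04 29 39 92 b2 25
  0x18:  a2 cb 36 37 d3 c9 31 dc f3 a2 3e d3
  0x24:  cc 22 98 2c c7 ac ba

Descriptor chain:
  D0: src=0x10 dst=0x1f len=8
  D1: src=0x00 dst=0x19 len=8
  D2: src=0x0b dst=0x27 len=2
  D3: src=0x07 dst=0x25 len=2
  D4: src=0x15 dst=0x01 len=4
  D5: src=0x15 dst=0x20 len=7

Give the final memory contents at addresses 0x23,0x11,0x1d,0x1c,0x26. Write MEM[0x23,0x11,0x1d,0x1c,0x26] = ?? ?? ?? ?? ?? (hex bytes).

MEM[0x23,0x11,0x1d,0x1c,0x26] = a2 be b4 48 b8

  after D0: wrote 8B at 0x1f = 8dbe04293992b225
  after D1: wrote 8B at 0x19 = 14cab848b4f509e1
  after D2: wrote 2B at 0x27 = ca7c
  after D3: wrote 2B at 0x25 = e115
  after D4: wrote 4B at 0x01 = 92b225a2
  after D5: wrote 7B at 0x20 = 92b225a214cab8
query mem[0x23]=0xa2, mem[0x11]=0xbe, mem[0x1d]=0xb4, mem[0x1c]=0x48, mem[0x26]=0xb8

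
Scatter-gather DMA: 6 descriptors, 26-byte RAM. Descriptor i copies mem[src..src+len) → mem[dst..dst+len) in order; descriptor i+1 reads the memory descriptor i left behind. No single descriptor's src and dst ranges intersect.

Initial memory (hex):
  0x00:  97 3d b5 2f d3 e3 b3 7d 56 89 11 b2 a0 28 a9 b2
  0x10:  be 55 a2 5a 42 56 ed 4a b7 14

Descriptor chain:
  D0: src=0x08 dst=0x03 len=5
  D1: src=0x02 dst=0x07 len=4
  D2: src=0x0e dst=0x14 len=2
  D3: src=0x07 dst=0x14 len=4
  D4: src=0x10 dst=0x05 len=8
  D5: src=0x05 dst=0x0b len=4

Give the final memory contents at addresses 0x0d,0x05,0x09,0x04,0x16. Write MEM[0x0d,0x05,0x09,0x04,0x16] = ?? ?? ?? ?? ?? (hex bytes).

D0: mem[0x03..0x07] <- [56 89 11 b2 a0]
D1: mem[0x07..0x0a] <- [b5 56 89 11]
D2: mem[0x14..0x15] <- [a9 b2]
D3: mem[0x14..0x17] <- [b5 56 89 11]
D4: mem[0x05..0x0c] <- [be 55 a2 5a b5 56 89 11]
D5: mem[0x0b..0x0e] <- [be 55 a2 5a]
query mem[0x0d]=0xa2, mem[0x05]=0xbe, mem[0x09]=0xb5, mem[0x04]=0x89, mem[0x16]=0x89

MEM[0x0d,0x05,0x09,0x04,0x16] = a2 be b5 89 89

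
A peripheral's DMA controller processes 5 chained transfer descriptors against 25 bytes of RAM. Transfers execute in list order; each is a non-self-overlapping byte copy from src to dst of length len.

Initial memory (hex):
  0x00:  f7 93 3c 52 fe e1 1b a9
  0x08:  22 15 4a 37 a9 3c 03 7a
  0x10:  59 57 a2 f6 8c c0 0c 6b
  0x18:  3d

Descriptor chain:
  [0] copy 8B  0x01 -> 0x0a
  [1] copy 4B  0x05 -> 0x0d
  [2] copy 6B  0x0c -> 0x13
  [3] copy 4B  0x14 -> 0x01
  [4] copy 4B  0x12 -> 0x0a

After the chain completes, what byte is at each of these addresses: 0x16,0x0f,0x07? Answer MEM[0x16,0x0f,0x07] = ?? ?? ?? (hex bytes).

  after D0: wrote 8B at 0x0a = 933c52fee11ba922
  after D1: wrote 4B at 0x0d = e11ba922
  after D2: wrote 6B at 0x13 = 52e11ba92222
  after D3: wrote 4B at 0x01 = e11ba922
  after D4: wrote 4B at 0x0a = a252e11b
query mem[0x16]=0xa9, mem[0x0f]=0xa9, mem[0x07]=0xa9

MEM[0x16,0x0f,0x07] = a9 a9 a9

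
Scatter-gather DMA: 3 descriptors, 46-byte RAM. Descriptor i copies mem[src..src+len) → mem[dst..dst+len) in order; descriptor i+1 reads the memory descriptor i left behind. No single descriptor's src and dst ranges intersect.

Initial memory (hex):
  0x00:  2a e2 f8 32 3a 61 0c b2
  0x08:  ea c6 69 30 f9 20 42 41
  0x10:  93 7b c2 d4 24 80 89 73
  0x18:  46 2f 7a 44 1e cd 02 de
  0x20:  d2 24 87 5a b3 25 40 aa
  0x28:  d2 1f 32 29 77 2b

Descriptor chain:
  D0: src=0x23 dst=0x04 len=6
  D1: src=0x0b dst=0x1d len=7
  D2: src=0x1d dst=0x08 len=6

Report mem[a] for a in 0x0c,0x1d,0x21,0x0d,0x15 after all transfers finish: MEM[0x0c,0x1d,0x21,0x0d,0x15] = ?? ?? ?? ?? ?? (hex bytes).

MEM[0x0c,0x1d,0x21,0x0d,0x15] = 41 30 41 93 80

[0] 0x23->0x04 len=6 : 5a b3 25 40 aa d2
[1] 0x0b->0x1d len=7 : 30 f9 20 42 41 93 7b
[2] 0x1d->0x08 len=6 : 30 f9 20 42 41 93
query mem[0x0c]=0x41, mem[0x1d]=0x30, mem[0x21]=0x41, mem[0x0d]=0x93, mem[0x15]=0x80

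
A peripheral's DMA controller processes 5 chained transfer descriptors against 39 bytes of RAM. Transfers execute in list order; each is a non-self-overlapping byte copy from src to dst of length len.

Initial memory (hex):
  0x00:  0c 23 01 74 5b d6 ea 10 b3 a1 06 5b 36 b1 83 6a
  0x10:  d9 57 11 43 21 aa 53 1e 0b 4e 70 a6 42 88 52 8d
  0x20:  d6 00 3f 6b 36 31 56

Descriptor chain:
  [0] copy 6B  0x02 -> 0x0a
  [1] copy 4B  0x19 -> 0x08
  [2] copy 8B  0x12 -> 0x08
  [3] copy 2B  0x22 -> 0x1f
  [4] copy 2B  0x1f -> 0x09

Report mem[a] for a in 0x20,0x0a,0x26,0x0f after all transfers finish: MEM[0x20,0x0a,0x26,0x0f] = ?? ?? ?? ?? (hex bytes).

[0] 0x02->0x0a len=6 : 01 74 5b d6 ea 10
[1] 0x19->0x08 len=4 : 4e 70 a6 42
[2] 0x12->0x08 len=8 : 11 43 21 aa 53 1e 0b 4e
[3] 0x22->0x1f len=2 : 3f 6b
[4] 0x1f->0x09 len=2 : 3f 6b
query mem[0x20]=0x6b, mem[0x0a]=0x6b, mem[0x26]=0x56, mem[0x0f]=0x4e

MEM[0x20,0x0a,0x26,0x0f] = 6b 6b 56 4e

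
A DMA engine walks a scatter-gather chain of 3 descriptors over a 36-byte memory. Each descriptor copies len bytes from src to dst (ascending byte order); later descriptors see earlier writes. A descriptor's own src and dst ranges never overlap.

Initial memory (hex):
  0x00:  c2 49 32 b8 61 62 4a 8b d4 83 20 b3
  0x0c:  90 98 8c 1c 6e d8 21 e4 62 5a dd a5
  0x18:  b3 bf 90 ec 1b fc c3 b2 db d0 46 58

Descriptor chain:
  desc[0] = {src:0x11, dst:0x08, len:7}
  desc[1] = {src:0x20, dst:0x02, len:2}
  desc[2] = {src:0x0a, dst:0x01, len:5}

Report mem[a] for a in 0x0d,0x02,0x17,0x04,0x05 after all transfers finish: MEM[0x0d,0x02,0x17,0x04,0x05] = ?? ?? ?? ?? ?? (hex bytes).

MEM[0x0d,0x02,0x17,0x04,0x05] = dd 62 a5 dd a5

  after D0: wrote 7B at 0x08 = d821e4625adda5
  after D1: wrote 2B at 0x02 = dbd0
  after D2: wrote 5B at 0x01 = e4625adda5
query mem[0x0d]=0xdd, mem[0x02]=0x62, mem[0x17]=0xa5, mem[0x04]=0xdd, mem[0x05]=0xa5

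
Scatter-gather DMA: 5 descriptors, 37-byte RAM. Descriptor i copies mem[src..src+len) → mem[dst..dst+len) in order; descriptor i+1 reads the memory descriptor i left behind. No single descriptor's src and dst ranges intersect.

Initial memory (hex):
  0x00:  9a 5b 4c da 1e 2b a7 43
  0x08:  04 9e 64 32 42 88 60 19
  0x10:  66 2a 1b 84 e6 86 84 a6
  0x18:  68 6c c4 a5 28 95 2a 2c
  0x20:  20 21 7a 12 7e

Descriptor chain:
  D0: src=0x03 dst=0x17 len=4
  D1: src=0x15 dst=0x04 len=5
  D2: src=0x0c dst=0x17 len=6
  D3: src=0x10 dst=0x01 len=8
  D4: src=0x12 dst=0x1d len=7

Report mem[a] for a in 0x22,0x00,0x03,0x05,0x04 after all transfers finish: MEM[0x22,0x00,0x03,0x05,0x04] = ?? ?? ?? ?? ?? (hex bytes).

#0 dst[0x17+4] := {0xda,0x1e,0x2b,0xa7}
#1 dst[0x04+5] := {0x86,0x84,0xda,0x1e,0x2b}
#2 dst[0x17+6] := {0x42,0x88,0x60,0x19,0x66,0x2a}
#3 dst[0x01+8] := {0x66,0x2a,0x1b,0x84,0xe6,0x86,0x84,0x42}
#4 dst[0x1d+7] := {0x1b,0x84,0xe6,0x86,0x84,0x42,0x88}
query mem[0x22]=0x42, mem[0x00]=0x9a, mem[0x03]=0x1b, mem[0x05]=0xe6, mem[0x04]=0x84

MEM[0x22,0x00,0x03,0x05,0x04] = 42 9a 1b e6 84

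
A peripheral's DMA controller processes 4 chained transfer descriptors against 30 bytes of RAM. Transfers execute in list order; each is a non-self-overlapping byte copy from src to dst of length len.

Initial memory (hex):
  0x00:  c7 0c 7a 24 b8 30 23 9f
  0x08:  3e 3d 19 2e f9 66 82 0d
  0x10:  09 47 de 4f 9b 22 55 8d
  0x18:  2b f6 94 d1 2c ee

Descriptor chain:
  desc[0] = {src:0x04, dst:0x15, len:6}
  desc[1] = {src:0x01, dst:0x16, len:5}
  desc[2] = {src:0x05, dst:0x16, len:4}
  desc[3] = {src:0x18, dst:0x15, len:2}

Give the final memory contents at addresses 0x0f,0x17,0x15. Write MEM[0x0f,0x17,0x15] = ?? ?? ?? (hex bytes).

[0] 0x04->0x15 len=6 : b8 30 23 9f 3e 3d
[1] 0x01->0x16 len=5 : 0c 7a 24 b8 30
[2] 0x05->0x16 len=4 : 30 23 9f 3e
[3] 0x18->0x15 len=2 : 9f 3e
query mem[0x0f]=0x0d, mem[0x17]=0x23, mem[0x15]=0x9f

MEM[0x0f,0x17,0x15] = 0d 23 9f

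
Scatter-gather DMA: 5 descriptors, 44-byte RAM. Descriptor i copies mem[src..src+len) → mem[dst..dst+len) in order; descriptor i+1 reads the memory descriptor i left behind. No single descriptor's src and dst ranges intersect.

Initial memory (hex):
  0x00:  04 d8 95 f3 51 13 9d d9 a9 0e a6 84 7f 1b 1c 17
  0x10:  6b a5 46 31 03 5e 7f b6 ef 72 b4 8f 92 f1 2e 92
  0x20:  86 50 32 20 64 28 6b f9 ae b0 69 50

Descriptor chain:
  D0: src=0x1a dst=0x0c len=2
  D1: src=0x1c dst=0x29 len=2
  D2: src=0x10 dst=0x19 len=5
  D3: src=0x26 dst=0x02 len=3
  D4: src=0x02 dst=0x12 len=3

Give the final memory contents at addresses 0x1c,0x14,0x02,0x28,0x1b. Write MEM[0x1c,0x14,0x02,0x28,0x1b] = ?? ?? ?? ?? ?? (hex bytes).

D0: mem[0x0c..0x0d] <- [b4 8f]
D1: mem[0x29..0x2a] <- [92 f1]
D2: mem[0x19..0x1d] <- [6b a5 46 31 03]
D3: mem[0x02..0x04] <- [6b f9 ae]
D4: mem[0x12..0x14] <- [6b f9 ae]
query mem[0x1c]=0x31, mem[0x14]=0xae, mem[0x02]=0x6b, mem[0x28]=0xae, mem[0x1b]=0x46

MEM[0x1c,0x14,0x02,0x28,0x1b] = 31 ae 6b ae 46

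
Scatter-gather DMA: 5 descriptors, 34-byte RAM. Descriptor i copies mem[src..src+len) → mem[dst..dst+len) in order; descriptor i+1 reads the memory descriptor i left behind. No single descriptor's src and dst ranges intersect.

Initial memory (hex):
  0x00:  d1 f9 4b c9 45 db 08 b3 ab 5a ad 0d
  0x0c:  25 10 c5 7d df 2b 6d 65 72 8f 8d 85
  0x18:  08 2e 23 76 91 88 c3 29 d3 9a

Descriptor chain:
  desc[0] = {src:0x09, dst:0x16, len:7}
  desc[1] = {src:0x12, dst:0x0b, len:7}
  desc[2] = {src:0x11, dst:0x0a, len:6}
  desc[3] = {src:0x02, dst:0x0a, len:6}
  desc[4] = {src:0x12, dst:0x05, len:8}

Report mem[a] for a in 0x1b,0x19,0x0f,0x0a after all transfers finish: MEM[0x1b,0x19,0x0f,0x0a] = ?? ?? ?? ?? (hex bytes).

D0: mem[0x16..0x1c] <- [5a ad 0d 25 10 c5 7d]
D1: mem[0x0b..0x11] <- [6d 65 72 8f 5a ad 0d]
D2: mem[0x0a..0x0f] <- [0d 6d 65 72 8f 5a]
D3: mem[0x0a..0x0f] <- [4b c9 45 db 08 b3]
D4: mem[0x05..0x0c] <- [6d 65 72 8f 5a ad 0d 25]
query mem[0x1b]=0xc5, mem[0x19]=0x25, mem[0x0f]=0xb3, mem[0x0a]=0xad

MEM[0x1b,0x19,0x0f,0x0a] = c5 25 b3 ad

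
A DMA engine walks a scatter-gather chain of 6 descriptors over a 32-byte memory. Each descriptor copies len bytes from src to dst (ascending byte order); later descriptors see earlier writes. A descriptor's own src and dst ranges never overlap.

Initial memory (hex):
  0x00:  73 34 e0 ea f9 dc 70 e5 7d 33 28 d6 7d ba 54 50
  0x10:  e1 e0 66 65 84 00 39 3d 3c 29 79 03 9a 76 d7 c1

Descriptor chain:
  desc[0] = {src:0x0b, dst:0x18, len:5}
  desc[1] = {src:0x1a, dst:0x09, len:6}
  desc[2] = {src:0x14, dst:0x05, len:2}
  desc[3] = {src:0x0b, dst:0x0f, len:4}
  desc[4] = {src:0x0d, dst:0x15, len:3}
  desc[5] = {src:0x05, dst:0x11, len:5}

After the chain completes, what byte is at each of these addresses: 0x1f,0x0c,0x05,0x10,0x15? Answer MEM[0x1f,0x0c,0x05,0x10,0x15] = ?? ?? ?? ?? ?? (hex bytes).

MEM[0x1f,0x0c,0x05,0x10,0x15] = c1 76 84 76 ba

[0] 0x0b->0x18 len=5 : d6 7d ba 54 50
[1] 0x1a->0x09 len=6 : ba 54 50 76 d7 c1
[2] 0x14->0x05 len=2 : 84 00
[3] 0x0b->0x0f len=4 : 50 76 d7 c1
[4] 0x0d->0x15 len=3 : d7 c1 50
[5] 0x05->0x11 len=5 : 84 00 e5 7d ba
query mem[0x1f]=0xc1, mem[0x0c]=0x76, mem[0x05]=0x84, mem[0x10]=0x76, mem[0x15]=0xba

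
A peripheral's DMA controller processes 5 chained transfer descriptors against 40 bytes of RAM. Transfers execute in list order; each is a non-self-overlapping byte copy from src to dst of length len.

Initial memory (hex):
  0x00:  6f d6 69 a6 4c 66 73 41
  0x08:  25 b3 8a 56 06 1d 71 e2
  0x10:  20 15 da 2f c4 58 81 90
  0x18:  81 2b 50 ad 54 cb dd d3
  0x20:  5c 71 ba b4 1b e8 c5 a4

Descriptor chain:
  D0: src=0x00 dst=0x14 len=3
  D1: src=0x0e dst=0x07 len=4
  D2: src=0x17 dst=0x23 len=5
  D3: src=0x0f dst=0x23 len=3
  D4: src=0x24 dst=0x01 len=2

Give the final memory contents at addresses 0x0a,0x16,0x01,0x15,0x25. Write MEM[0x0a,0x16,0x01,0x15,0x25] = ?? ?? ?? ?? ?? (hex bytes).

  after D0: wrote 3B at 0x14 = 6fd669
  after D1: wrote 4B at 0x07 = 71e22015
  after D2: wrote 5B at 0x23 = 90812b50ad
  after D3: wrote 3B at 0x23 = e22015
  after D4: wrote 2B at 0x01 = 2015
query mem[0x0a]=0x15, mem[0x16]=0x69, mem[0x01]=0x20, mem[0x15]=0xd6, mem[0x25]=0x15

MEM[0x0a,0x16,0x01,0x15,0x25] = 15 69 20 d6 15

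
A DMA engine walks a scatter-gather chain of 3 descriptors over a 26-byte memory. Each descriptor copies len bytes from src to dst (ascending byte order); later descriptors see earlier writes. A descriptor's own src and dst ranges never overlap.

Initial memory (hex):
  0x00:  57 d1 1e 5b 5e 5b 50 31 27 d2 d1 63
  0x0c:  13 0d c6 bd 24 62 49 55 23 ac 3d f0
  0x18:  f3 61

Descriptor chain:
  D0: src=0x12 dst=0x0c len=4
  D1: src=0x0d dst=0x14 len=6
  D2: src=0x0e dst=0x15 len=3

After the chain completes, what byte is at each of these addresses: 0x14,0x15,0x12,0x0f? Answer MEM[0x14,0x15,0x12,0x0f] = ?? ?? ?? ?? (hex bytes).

MEM[0x14,0x15,0x12,0x0f] = 55 23 49 ac

  after D0: wrote 4B at 0x0c = 495523ac
  after D1: wrote 6B at 0x14 = 5523ac246249
  after D2: wrote 3B at 0x15 = 23ac24
query mem[0x14]=0x55, mem[0x15]=0x23, mem[0x12]=0x49, mem[0x0f]=0xac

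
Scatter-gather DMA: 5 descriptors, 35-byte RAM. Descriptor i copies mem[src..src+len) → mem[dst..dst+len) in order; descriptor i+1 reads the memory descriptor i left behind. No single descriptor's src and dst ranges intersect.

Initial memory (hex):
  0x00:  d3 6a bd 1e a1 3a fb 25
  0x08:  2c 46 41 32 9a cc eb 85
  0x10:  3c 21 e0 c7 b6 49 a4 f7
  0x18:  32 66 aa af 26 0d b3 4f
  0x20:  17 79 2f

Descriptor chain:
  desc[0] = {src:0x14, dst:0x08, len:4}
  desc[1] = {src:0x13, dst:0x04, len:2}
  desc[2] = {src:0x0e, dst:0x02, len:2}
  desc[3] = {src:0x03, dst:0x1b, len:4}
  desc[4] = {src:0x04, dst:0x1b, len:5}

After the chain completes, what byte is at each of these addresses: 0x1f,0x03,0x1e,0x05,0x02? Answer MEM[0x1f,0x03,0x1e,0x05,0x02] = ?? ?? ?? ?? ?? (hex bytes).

D0: mem[0x08..0x0b] <- [b6 49 a4 f7]
D1: mem[0x04..0x05] <- [c7 b6]
D2: mem[0x02..0x03] <- [eb 85]
D3: mem[0x1b..0x1e] <- [85 c7 b6 fb]
D4: mem[0x1b..0x1f] <- [c7 b6 fb 25 b6]
query mem[0x1f]=0xb6, mem[0x03]=0x85, mem[0x1e]=0x25, mem[0x05]=0xb6, mem[0x02]=0xeb

MEM[0x1f,0x03,0x1e,0x05,0x02] = b6 85 25 b6 eb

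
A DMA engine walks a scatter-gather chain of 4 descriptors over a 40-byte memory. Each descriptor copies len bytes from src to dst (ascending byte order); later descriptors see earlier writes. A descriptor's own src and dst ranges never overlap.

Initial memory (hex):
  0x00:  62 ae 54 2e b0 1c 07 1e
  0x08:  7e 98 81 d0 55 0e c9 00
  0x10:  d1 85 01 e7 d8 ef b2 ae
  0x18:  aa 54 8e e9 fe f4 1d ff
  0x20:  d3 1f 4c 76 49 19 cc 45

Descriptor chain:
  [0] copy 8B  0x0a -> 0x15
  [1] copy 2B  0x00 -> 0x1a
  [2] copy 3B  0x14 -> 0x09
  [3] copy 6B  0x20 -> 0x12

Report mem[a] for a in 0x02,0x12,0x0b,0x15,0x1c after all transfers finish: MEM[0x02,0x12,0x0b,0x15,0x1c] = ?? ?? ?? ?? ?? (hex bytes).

MEM[0x02,0x12,0x0b,0x15,0x1c] = 54 d3 d0 76 85

D0: mem[0x15..0x1c] <- [81 d0 55 0e c9 00 d1 85]
D1: mem[0x1a..0x1b] <- [62 ae]
D2: mem[0x09..0x0b] <- [d8 81 d0]
D3: mem[0x12..0x17] <- [d3 1f 4c 76 49 19]
query mem[0x02]=0x54, mem[0x12]=0xd3, mem[0x0b]=0xd0, mem[0x15]=0x76, mem[0x1c]=0x85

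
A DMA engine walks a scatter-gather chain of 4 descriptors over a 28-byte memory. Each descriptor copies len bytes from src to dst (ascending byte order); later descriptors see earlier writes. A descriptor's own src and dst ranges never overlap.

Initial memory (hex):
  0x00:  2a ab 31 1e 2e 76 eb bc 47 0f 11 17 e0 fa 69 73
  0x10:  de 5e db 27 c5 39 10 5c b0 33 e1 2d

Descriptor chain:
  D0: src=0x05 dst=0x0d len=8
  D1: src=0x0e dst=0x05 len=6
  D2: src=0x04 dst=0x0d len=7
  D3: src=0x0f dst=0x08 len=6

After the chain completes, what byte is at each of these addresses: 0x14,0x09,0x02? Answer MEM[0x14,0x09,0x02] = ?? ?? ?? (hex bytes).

  after D0: wrote 8B at 0x0d = 76ebbc470f1117e0
  after D1: wrote 6B at 0x05 = ebbc470f1117
  after D2: wrote 7B at 0x0d = 2eebbc470f1117
  after D3: wrote 6B at 0x08 = bc470f1117e0
query mem[0x14]=0xe0, mem[0x09]=0x47, mem[0x02]=0x31

MEM[0x14,0x09,0x02] = e0 47 31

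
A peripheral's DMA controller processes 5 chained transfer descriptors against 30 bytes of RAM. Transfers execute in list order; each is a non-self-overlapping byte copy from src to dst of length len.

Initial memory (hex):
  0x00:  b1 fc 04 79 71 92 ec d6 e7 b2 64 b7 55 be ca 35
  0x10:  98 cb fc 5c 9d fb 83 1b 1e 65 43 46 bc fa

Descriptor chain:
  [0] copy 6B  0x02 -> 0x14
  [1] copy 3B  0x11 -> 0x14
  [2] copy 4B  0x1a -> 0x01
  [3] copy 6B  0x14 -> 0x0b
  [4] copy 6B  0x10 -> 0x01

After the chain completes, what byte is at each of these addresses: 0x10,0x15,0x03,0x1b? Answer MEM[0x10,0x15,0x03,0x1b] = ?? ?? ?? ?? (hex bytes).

[0] 0x02->0x14 len=6 : 04 79 71 92 ec d6
[1] 0x11->0x14 len=3 : cb fc 5c
[2] 0x1a->0x01 len=4 : 43 46 bc fa
[3] 0x14->0x0b len=6 : cb fc 5c 92 ec d6
[4] 0x10->0x01 len=6 : d6 cb fc 5c cb fc
query mem[0x10]=0xd6, mem[0x15]=0xfc, mem[0x03]=0xfc, mem[0x1b]=0x46

MEM[0x10,0x15,0x03,0x1b] = d6 fc fc 46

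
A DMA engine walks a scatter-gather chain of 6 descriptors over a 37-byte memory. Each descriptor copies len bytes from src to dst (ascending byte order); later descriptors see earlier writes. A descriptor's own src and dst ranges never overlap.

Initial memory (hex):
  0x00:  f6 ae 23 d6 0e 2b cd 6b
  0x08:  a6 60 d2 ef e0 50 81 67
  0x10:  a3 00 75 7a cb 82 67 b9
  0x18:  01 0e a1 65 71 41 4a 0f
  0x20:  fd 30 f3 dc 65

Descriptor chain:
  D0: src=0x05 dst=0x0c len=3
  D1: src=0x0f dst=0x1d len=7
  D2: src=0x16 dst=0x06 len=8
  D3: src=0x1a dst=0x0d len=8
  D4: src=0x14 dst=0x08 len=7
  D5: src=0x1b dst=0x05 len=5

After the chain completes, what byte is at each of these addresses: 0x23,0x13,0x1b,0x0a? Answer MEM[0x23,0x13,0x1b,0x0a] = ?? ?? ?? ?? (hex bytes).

MEM[0x23,0x13,0x1b,0x0a] = 82 75 65 67

  after D0: wrote 3B at 0x0c = 2bcd6b
  after D1: wrote 7B at 0x1d = 67a300757acb82
  after D2: wrote 8B at 0x06 = 67b9010ea1657167
  after D3: wrote 8B at 0x0d = a1657167a300757a
  after D4: wrote 7B at 0x08 = 7a8267b9010ea1
  after D5: wrote 5B at 0x05 = 657167a300
query mem[0x23]=0x82, mem[0x13]=0x75, mem[0x1b]=0x65, mem[0x0a]=0x67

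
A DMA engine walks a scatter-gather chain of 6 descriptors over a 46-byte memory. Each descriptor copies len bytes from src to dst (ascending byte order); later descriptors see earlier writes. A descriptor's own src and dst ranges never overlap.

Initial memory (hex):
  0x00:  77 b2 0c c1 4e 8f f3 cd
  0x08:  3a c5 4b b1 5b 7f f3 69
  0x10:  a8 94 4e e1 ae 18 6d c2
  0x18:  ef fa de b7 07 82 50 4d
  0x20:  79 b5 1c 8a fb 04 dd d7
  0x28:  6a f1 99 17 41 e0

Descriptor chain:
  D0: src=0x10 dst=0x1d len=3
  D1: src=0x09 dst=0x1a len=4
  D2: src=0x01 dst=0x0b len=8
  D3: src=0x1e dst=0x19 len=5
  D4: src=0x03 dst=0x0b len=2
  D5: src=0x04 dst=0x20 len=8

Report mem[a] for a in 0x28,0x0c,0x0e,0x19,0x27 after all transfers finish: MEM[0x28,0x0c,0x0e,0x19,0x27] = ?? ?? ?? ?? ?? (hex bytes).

  after D0: wrote 3B at 0x1d = a8944e
  after D1: wrote 4B at 0x1a = c54bb15b
  after D2: wrote 8B at 0x0b = b20cc14e8ff3cd3a
  after D3: wrote 5B at 0x19 = 944e79b51c
  after D4: wrote 2B at 0x0b = c14e
  after D5: wrote 8B at 0x20 = 4e8ff3cd3ac54bc1
query mem[0x28]=0x6a, mem[0x0c]=0x4e, mem[0x0e]=0x4e, mem[0x19]=0x94, mem[0x27]=0xc1

MEM[0x28,0x0c,0x0e,0x19,0x27] = 6a 4e 4e 94 c1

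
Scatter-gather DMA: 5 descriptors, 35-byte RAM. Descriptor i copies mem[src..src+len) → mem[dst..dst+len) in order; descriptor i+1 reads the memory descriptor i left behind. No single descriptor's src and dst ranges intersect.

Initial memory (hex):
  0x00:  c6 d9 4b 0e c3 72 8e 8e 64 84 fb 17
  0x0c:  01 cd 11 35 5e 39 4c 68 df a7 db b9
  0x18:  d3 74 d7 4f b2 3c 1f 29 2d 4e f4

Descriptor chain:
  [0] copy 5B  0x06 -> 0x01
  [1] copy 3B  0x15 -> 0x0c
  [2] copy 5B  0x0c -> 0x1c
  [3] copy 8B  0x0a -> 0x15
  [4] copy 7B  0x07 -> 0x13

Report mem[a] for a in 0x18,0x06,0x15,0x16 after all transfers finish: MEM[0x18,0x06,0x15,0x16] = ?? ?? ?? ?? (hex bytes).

D0: mem[0x01..0x05] <- [8e 8e 64 84 fb]
D1: mem[0x0c..0x0e] <- [a7 db b9]
D2: mem[0x1c..0x20] <- [a7 db b9 35 5e]
D3: mem[0x15..0x1c] <- [fb 17 a7 db b9 35 5e 39]
D4: mem[0x13..0x19] <- [8e 64 84 fb 17 a7 db]
query mem[0x18]=0xa7, mem[0x06]=0x8e, mem[0x15]=0x84, mem[0x16]=0xfb

MEM[0x18,0x06,0x15,0x16] = a7 8e 84 fb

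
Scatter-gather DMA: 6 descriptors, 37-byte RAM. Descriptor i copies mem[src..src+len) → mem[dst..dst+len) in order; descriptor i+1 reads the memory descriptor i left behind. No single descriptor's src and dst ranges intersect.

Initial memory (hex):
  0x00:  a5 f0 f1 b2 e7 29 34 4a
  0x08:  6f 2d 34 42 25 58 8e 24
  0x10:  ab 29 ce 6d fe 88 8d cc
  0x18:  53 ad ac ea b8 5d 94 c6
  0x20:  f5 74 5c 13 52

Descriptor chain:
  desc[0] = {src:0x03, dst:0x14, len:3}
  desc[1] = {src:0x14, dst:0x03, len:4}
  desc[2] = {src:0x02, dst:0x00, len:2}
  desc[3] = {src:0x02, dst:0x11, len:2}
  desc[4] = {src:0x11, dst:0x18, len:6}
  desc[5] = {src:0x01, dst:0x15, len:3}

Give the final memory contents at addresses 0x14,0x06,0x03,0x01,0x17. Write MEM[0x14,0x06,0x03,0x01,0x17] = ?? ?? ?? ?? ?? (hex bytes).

#0 dst[0x14+3] := {0xb2,0xe7,0x29}
#1 dst[0x03+4] := {0xb2,0xe7,0x29,0xcc}
#2 dst[0x00+2] := {0xf1,0xb2}
#3 dst[0x11+2] := {0xf1,0xb2}
#4 dst[0x18+6] := {0xf1,0xb2,0x6d,0xb2,0xe7,0x29}
#5 dst[0x15+3] := {0xb2,0xf1,0xb2}
query mem[0x14]=0xb2, mem[0x06]=0xcc, mem[0x03]=0xb2, mem[0x01]=0xb2, mem[0x17]=0xb2

MEM[0x14,0x06,0x03,0x01,0x17] = b2 cc b2 b2 b2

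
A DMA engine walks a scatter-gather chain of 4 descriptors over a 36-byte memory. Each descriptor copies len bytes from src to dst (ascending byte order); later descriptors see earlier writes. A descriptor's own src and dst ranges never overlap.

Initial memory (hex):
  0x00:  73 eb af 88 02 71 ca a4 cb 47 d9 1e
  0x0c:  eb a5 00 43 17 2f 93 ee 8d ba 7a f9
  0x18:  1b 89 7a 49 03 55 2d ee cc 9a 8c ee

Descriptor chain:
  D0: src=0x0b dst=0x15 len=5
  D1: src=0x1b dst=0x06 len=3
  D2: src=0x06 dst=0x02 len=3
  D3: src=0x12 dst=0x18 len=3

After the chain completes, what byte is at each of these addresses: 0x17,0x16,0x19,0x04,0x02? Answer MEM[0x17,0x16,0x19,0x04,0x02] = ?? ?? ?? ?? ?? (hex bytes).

MEM[0x17,0x16,0x19,0x04,0x02] = a5 eb ee 55 49

  after D0: wrote 5B at 0x15 = 1eeba50043
  after D1: wrote 3B at 0x06 = 490355
  after D2: wrote 3B at 0x02 = 490355
  after D3: wrote 3B at 0x18 = 93ee8d
query mem[0x17]=0xa5, mem[0x16]=0xeb, mem[0x19]=0xee, mem[0x04]=0x55, mem[0x02]=0x49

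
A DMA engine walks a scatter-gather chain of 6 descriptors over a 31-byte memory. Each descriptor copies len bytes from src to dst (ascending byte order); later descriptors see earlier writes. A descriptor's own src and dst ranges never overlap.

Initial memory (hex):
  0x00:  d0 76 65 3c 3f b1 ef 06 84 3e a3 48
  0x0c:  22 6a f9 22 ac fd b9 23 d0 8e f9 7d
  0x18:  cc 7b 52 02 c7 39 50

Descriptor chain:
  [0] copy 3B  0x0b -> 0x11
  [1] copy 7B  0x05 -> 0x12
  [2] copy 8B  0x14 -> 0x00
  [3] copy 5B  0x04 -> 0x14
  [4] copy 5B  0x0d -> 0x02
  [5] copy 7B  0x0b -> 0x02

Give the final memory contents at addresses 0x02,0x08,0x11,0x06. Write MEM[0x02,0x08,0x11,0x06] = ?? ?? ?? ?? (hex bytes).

#0 dst[0x11+3] := {0x48,0x22,0x6a}
#1 dst[0x12+7] := {0xb1,0xef,0x06,0x84,0x3e,0xa3,0x48}
#2 dst[0x00+8] := {0x06,0x84,0x3e,0xa3,0x48,0x7b,0x52,0x02}
#3 dst[0x14+5] := {0x48,0x7b,0x52,0x02,0x84}
#4 dst[0x02+5] := {0x6a,0xf9,0x22,0xac,0x48}
#5 dst[0x02+7] := {0x48,0x22,0x6a,0xf9,0x22,0xac,0x48}
query mem[0x02]=0x48, mem[0x08]=0x48, mem[0x11]=0x48, mem[0x06]=0x22

MEM[0x02,0x08,0x11,0x06] = 48 48 48 22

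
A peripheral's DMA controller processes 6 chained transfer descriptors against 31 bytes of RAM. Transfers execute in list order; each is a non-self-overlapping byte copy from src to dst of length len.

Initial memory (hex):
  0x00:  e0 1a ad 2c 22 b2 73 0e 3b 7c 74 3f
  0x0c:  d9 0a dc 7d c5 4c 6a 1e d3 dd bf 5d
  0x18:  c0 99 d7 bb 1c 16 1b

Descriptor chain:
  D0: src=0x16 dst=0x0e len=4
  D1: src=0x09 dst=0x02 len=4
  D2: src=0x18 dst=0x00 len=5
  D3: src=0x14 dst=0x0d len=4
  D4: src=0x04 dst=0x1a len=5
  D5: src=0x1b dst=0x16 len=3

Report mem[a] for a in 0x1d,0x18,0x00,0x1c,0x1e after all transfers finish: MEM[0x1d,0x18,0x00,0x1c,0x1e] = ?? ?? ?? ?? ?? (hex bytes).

D0: mem[0x0e..0x11] <- [bf 5d c0 99]
D1: mem[0x02..0x05] <- [7c 74 3f d9]
D2: mem[0x00..0x04] <- [c0 99 d7 bb 1c]
D3: mem[0x0d..0x10] <- [d3 dd bf 5d]
D4: mem[0x1a..0x1e] <- [1c d9 73 0e 3b]
D5: mem[0x16..0x18] <- [d9 73 0e]
query mem[0x1d]=0x0e, mem[0x18]=0x0e, mem[0x00]=0xc0, mem[0x1c]=0x73, mem[0x1e]=0x3b

MEM[0x1d,0x18,0x00,0x1c,0x1e] = 0e 0e c0 73 3b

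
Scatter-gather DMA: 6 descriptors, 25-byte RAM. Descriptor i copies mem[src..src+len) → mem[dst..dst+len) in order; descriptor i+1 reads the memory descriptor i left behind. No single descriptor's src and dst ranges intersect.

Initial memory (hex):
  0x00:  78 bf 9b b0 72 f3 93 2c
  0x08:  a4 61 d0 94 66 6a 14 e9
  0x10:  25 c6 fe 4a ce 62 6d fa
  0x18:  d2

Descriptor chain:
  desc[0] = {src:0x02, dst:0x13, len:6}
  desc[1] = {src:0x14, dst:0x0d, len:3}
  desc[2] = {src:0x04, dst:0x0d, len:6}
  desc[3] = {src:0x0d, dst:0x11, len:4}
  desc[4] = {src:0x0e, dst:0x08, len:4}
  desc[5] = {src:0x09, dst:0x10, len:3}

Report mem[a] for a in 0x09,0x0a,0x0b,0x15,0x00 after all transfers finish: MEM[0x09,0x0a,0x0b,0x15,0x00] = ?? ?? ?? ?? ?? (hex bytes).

#0 dst[0x13+6] := {0x9b,0xb0,0x72,0xf3,0x93,0x2c}
#1 dst[0x0d+3] := {0xb0,0x72,0xf3}
#2 dst[0x0d+6] := {0x72,0xf3,0x93,0x2c,0xa4,0x61}
#3 dst[0x11+4] := {0x72,0xf3,0x93,0x2c}
#4 dst[0x08+4] := {0xf3,0x93,0x2c,0x72}
#5 dst[0x10+3] := {0x93,0x2c,0x72}
query mem[0x09]=0x93, mem[0x0a]=0x2c, mem[0x0b]=0x72, mem[0x15]=0x72, mem[0x00]=0x78

MEM[0x09,0x0a,0x0b,0x15,0x00] = 93 2c 72 72 78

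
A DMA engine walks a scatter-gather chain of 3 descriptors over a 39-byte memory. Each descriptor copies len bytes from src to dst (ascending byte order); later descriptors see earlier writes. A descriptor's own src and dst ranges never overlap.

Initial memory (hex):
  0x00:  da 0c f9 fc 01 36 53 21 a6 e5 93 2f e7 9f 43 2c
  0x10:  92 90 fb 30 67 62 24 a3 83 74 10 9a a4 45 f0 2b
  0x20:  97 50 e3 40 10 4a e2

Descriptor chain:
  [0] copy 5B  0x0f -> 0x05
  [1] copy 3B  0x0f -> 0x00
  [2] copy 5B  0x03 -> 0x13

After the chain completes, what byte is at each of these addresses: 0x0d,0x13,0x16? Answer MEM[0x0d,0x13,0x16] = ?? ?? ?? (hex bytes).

MEM[0x0d,0x13,0x16] = 9f fc 92

#0 dst[0x05+5] := {0x2c,0x92,0x90,0xfb,0x30}
#1 dst[0x00+3] := {0x2c,0x92,0x90}
#2 dst[0x13+5] := {0xfc,0x01,0x2c,0x92,0x90}
query mem[0x0d]=0x9f, mem[0x13]=0xfc, mem[0x16]=0x92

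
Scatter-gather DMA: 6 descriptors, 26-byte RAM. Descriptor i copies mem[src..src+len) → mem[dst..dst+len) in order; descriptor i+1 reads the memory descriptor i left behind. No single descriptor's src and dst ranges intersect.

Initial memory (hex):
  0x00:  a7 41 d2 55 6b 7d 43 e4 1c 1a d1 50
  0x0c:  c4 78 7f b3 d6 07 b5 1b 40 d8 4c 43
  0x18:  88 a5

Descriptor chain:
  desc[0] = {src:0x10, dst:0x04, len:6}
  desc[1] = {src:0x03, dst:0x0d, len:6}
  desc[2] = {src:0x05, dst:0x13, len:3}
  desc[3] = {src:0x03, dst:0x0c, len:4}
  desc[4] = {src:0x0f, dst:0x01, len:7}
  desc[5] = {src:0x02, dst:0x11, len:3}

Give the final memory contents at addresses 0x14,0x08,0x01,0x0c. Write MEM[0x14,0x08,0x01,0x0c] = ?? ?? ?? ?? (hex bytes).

MEM[0x14,0x08,0x01,0x0c] = b5 40 b5 55

  after D0: wrote 6B at 0x04 = d607b51b40d8
  after D1: wrote 6B at 0x0d = 55d607b51b40
  after D2: wrote 3B at 0x13 = 07b51b
  after D3: wrote 4B at 0x0c = 55d607b5
  after D4: wrote 7B at 0x01 = b5b51b4007b51b
  after D5: wrote 3B at 0x11 = b51b40
query mem[0x14]=0xb5, mem[0x08]=0x40, mem[0x01]=0xb5, mem[0x0c]=0x55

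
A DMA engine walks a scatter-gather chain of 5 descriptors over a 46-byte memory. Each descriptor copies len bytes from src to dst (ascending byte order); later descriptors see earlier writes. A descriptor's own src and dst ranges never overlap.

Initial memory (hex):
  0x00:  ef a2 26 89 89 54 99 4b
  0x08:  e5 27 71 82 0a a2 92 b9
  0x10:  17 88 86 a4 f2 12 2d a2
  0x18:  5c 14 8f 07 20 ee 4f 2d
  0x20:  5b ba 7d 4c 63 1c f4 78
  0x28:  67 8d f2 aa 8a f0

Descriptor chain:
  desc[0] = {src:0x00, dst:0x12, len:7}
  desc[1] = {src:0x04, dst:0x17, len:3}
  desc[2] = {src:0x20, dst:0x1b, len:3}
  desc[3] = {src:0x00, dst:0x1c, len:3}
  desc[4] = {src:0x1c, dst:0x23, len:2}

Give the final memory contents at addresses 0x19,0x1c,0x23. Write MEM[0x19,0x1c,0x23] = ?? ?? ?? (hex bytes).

MEM[0x19,0x1c,0x23] = 99 ef ef

  after D0: wrote 7B at 0x12 = efa22689895499
  after D1: wrote 3B at 0x17 = 895499
  after D2: wrote 3B at 0x1b = 5bba7d
  after D3: wrote 3B at 0x1c = efa226
  after D4: wrote 2B at 0x23 = efa2
query mem[0x19]=0x99, mem[0x1c]=0xef, mem[0x23]=0xef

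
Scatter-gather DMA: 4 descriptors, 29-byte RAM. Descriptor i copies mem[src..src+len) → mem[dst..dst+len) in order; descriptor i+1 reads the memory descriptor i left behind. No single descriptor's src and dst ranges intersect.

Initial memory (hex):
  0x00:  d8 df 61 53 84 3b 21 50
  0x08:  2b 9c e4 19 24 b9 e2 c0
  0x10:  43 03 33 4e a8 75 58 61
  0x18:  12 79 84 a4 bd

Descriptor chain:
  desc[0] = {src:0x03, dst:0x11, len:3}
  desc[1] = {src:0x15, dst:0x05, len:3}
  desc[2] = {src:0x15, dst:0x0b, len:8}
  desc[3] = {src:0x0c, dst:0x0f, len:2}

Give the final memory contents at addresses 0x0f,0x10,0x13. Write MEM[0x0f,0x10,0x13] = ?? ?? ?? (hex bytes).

  after D0: wrote 3B at 0x11 = 53843b
  after D1: wrote 3B at 0x05 = 755861
  after D2: wrote 8B at 0x0b = 755861127984a4bd
  after D3: wrote 2B at 0x0f = 5861
query mem[0x0f]=0x58, mem[0x10]=0x61, mem[0x13]=0x3b

MEM[0x0f,0x10,0x13] = 58 61 3b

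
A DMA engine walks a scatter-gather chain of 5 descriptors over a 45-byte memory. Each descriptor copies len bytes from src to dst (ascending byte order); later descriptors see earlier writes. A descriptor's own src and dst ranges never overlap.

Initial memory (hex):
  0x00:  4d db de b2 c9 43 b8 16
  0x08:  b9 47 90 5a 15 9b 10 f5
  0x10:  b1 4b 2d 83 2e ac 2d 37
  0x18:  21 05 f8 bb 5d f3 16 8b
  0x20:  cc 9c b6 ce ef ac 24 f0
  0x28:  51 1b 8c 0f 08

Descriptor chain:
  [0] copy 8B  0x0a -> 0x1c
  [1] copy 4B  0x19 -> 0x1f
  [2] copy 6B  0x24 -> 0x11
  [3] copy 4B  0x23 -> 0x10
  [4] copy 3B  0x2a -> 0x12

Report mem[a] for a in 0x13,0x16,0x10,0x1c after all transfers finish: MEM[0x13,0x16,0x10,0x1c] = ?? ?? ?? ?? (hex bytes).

MEM[0x13,0x16,0x10,0x1c] = 0f 1b 4b 90

#0 dst[0x1c+8] := {0x90,0x5a,0x15,0x9b,0x10,0xf5,0xb1,0x4b}
#1 dst[0x1f+4] := {0x05,0xf8,0xbb,0x90}
#2 dst[0x11+6] := {0xef,0xac,0x24,0xf0,0x51,0x1b}
#3 dst[0x10+4] := {0x4b,0xef,0xac,0x24}
#4 dst[0x12+3] := {0x8c,0x0f,0x08}
query mem[0x13]=0x0f, mem[0x16]=0x1b, mem[0x10]=0x4b, mem[0x1c]=0x90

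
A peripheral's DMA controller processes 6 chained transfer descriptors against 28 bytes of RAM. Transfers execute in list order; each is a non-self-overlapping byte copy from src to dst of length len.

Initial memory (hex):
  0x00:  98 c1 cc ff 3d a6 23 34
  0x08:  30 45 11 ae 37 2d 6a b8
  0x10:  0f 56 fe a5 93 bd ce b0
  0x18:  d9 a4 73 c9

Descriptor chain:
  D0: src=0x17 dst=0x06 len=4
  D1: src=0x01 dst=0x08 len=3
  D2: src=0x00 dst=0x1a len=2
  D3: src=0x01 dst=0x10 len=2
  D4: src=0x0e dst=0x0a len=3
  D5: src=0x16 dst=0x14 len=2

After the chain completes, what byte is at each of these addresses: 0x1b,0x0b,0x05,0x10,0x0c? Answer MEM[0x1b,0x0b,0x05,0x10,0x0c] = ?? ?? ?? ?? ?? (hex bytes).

MEM[0x1b,0x0b,0x05,0x10,0x0c] = c1 b8 a6 c1 c1

[0] 0x17->0x06 len=4 : b0 d9 a4 73
[1] 0x01->0x08 len=3 : c1 cc ff
[2] 0x00->0x1a len=2 : 98 c1
[3] 0x01->0x10 len=2 : c1 cc
[4] 0x0e->0x0a len=3 : 6a b8 c1
[5] 0x16->0x14 len=2 : ce b0
query mem[0x1b]=0xc1, mem[0x0b]=0xb8, mem[0x05]=0xa6, mem[0x10]=0xc1, mem[0x0c]=0xc1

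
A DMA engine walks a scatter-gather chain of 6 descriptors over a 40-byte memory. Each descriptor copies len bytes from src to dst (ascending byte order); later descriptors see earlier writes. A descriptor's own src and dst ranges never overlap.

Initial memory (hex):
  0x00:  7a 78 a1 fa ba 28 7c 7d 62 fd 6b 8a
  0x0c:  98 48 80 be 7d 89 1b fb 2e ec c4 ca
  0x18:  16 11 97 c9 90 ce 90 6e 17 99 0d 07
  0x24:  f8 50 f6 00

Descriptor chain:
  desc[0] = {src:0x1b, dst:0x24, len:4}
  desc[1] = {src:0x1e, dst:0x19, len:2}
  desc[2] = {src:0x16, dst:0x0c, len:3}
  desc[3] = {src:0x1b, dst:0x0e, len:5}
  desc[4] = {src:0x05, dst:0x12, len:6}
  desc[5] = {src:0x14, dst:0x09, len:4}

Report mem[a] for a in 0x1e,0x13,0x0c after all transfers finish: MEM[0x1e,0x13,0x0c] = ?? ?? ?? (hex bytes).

  after D0: wrote 4B at 0x24 = c990ce90
  after D1: wrote 2B at 0x19 = 906e
  after D2: wrote 3B at 0x0c = c4ca16
  after D3: wrote 5B at 0x0e = c990ce906e
  after D4: wrote 6B at 0x12 = 287c7d62fd6b
  after D5: wrote 4B at 0x09 = 7d62fd6b
query mem[0x1e]=0x90, mem[0x13]=0x7c, mem[0x0c]=0x6b

MEM[0x1e,0x13,0x0c] = 90 7c 6b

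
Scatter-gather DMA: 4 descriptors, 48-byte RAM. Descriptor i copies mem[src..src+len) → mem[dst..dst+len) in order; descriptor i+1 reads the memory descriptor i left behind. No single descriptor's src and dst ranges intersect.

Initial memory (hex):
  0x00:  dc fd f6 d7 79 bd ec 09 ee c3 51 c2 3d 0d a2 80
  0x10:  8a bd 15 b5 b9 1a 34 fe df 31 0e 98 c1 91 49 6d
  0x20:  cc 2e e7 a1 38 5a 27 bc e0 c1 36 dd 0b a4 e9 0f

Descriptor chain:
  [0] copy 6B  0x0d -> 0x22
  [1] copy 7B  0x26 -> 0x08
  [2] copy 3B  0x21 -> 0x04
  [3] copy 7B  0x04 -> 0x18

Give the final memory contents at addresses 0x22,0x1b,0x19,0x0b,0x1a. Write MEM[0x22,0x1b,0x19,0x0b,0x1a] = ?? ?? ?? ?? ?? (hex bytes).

  after D0: wrote 6B at 0x22 = 0da2808abd15
  after D1: wrote 7B at 0x08 = bd15e0c136dd0b
  after D2: wrote 3B at 0x04 = 2e0da2
  after D3: wrote 7B at 0x18 = 2e0da209bd15e0
query mem[0x22]=0x0d, mem[0x1b]=0x09, mem[0x19]=0x0d, mem[0x0b]=0xc1, mem[0x1a]=0xa2

MEM[0x22,0x1b,0x19,0x0b,0x1a] = 0d 09 0d c1 a2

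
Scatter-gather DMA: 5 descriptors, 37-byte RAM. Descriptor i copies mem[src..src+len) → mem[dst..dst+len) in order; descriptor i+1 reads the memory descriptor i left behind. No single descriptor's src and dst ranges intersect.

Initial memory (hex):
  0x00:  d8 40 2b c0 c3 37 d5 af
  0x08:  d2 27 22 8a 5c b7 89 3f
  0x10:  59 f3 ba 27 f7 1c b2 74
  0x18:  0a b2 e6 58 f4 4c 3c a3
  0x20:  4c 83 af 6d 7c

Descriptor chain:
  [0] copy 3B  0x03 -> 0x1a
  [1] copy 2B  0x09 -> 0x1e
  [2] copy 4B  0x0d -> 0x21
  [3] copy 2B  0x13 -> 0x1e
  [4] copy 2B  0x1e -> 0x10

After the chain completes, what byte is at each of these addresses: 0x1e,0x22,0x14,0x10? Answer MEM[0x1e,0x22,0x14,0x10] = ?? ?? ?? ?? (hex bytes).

[0] 0x03->0x1a len=3 : c0 c3 37
[1] 0x09->0x1e len=2 : 27 22
[2] 0x0d->0x21 len=4 : b7 89 3f 59
[3] 0x13->0x1e len=2 : 27 f7
[4] 0x1e->0x10 len=2 : 27 f7
query mem[0x1e]=0x27, mem[0x22]=0x89, mem[0x14]=0xf7, mem[0x10]=0x27

MEM[0x1e,0x22,0x14,0x10] = 27 89 f7 27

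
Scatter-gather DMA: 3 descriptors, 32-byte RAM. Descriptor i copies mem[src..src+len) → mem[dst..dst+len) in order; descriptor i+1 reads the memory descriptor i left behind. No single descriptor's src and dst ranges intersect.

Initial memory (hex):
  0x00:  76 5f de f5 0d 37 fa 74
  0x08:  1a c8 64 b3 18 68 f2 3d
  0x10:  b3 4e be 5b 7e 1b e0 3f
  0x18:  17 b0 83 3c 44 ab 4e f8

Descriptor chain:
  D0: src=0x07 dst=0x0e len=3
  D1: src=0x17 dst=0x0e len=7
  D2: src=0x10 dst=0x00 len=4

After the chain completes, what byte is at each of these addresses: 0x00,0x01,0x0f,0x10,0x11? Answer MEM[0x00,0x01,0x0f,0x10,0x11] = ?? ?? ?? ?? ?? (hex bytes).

MEM[0x00,0x01,0x0f,0x10,0x11] = b0 83 17 b0 83

  after D0: wrote 3B at 0x0e = 741ac8
  after D1: wrote 7B at 0x0e = 3f17b0833c44ab
  after D2: wrote 4B at 0x00 = b0833c44
query mem[0x00]=0xb0, mem[0x01]=0x83, mem[0x0f]=0x17, mem[0x10]=0xb0, mem[0x11]=0x83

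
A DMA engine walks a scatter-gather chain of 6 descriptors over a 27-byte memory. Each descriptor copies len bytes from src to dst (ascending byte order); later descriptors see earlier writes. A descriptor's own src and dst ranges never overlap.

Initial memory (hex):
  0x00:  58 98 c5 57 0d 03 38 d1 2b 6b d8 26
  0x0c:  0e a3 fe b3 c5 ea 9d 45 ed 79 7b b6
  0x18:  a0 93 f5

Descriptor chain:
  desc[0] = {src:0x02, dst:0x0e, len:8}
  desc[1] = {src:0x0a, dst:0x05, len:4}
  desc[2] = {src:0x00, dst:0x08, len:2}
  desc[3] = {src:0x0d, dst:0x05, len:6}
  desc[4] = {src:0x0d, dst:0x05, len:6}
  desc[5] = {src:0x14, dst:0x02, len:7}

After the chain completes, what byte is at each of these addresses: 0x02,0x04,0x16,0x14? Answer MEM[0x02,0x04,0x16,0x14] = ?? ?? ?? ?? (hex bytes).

MEM[0x02,0x04,0x16,0x14] = 2b 7b 7b 2b

#0 dst[0x0e+8] := {0xc5,0x57,0x0d,0x03,0x38,0xd1,0x2b,0x6b}
#1 dst[0x05+4] := {0xd8,0x26,0x0e,0xa3}
#2 dst[0x08+2] := {0x58,0x98}
#3 dst[0x05+6] := {0xa3,0xc5,0x57,0x0d,0x03,0x38}
#4 dst[0x05+6] := {0xa3,0xc5,0x57,0x0d,0x03,0x38}
#5 dst[0x02+7] := {0x2b,0x6b,0x7b,0xb6,0xa0,0x93,0xf5}
query mem[0x02]=0x2b, mem[0x04]=0x7b, mem[0x16]=0x7b, mem[0x14]=0x2b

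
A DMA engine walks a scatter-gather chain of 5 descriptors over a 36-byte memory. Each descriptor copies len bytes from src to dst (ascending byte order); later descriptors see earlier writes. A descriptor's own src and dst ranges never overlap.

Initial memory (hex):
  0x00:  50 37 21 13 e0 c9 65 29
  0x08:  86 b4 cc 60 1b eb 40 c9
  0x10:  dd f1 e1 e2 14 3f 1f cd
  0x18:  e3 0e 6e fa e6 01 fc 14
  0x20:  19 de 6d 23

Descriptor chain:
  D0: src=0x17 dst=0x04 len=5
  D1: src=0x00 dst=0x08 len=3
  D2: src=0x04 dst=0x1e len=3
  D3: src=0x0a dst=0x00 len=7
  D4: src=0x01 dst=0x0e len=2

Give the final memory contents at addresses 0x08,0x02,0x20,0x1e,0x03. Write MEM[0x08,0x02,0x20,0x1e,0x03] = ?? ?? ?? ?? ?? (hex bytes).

D0: mem[0x04..0x08] <- [cd e3 0e 6e fa]
D1: mem[0x08..0x0a] <- [50 37 21]
D2: mem[0x1e..0x20] <- [cd e3 0e]
D3: mem[0x00..0x06] <- [21 60 1b eb 40 c9 dd]
D4: mem[0x0e..0x0f] <- [60 1b]
query mem[0x08]=0x50, mem[0x02]=0x1b, mem[0x20]=0x0e, mem[0x1e]=0xcd, mem[0x03]=0xeb

MEM[0x08,0x02,0x20,0x1e,0x03] = 50 1b 0e cd eb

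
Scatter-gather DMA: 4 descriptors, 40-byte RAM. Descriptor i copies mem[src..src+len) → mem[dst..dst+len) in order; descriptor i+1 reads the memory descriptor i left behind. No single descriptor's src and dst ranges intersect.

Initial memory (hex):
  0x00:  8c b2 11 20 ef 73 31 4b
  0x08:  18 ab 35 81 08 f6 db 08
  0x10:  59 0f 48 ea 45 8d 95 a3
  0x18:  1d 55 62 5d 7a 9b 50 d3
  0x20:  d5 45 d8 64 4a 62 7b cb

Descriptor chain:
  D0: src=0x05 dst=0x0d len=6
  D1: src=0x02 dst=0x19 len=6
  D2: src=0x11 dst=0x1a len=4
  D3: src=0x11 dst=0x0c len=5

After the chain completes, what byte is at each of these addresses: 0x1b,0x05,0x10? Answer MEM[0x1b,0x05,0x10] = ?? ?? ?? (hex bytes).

[0] 0x05->0x0d len=6 : 73 31 4b 18 ab 35
[1] 0x02->0x19 len=6 : 11 20 ef 73 31 4b
[2] 0x11->0x1a len=4 : ab 35 ea 45
[3] 0x11->0x0c len=5 : ab 35 ea 45 8d
query mem[0x1b]=0x35, mem[0x05]=0x73, mem[0x10]=0x8d

MEM[0x1b,0x05,0x10] = 35 73 8d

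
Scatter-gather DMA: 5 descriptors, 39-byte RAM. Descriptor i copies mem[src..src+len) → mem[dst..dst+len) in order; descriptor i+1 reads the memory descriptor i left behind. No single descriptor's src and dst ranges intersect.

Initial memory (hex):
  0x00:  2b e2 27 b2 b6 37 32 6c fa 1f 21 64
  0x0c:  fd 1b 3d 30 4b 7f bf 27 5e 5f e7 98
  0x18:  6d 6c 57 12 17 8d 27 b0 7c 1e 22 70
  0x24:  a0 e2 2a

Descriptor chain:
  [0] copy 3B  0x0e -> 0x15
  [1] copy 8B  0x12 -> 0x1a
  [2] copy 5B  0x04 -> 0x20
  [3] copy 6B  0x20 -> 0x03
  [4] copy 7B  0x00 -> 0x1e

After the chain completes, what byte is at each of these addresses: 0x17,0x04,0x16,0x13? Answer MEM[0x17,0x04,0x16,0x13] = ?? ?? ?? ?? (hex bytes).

MEM[0x17,0x04,0x16,0x13] = 4b 37 30 27

  after D0: wrote 3B at 0x15 = 3d304b
  after D1: wrote 8B at 0x1a = bf275e3d304b6d6c
  after D2: wrote 5B at 0x20 = b637326cfa
  after D3: wrote 6B at 0x03 = b637326cfae2
  after D4: wrote 7B at 0x1e = 2be227b637326c
query mem[0x17]=0x4b, mem[0x04]=0x37, mem[0x16]=0x30, mem[0x13]=0x27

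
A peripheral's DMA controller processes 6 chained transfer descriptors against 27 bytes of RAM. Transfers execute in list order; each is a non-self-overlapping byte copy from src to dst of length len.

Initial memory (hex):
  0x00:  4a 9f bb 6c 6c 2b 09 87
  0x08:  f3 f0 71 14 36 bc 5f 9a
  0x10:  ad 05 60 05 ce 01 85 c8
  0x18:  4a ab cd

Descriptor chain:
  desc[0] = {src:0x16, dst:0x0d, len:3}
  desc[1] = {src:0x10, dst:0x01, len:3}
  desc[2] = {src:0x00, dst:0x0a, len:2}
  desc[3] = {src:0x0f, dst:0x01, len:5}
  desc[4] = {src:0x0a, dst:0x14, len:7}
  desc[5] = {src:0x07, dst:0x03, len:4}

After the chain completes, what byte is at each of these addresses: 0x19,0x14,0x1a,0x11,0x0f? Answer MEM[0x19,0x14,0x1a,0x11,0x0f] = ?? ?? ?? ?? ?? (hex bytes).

MEM[0x19,0x14,0x1a,0x11,0x0f] = 4a 4a ad 05 4a

#0 dst[0x0d+3] := {0x85,0xc8,0x4a}
#1 dst[0x01+3] := {0xad,0x05,0x60}
#2 dst[0x0a+2] := {0x4a,0xad}
#3 dst[0x01+5] := {0x4a,0xad,0x05,0x60,0x05}
#4 dst[0x14+7] := {0x4a,0xad,0x36,0x85,0xc8,0x4a,0xad}
#5 dst[0x03+4] := {0x87,0xf3,0xf0,0x4a}
query mem[0x19]=0x4a, mem[0x14]=0x4a, mem[0x1a]=0xad, mem[0x11]=0x05, mem[0x0f]=0x4a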